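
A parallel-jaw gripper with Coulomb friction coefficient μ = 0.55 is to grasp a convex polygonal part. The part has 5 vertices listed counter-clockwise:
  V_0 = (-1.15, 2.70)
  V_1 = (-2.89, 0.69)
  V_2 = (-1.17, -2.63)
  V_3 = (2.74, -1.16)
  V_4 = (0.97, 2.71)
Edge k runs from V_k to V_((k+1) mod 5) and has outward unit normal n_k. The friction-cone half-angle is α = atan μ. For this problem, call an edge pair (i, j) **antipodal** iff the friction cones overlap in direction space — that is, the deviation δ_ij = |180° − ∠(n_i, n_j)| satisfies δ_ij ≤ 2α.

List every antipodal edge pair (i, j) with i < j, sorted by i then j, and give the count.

α = atan 0.55 = 28.81°;  2α = 57.62°
n_0 = (-0.7561, +0.6545)
n_1 = (-0.8879, -0.4600)
n_2 = (+0.3519, -0.9360)
n_3 = (+0.9094, +0.4159)
n_4 = (-0.0047, +1.0000)
  (0,1): δ = 111.73°  ·
  (0,2): δ = 28.51°  ✓
  (0,3): δ = 65.46°  ·
  (0,4): δ = 131.15°  ·
  (1,2): δ = 96.78°  ·
  (1,3): δ = 2.81°  ✓
  (1,4): δ = 62.88°  ·
  (2,3): δ = 86.03°  ·
  (2,4): δ = 20.33°  ✓
  (3,4): δ = 114.31°  ·
antipodal pairs: 3

count = 3; pairs: (0,2), (1,3), (2,4)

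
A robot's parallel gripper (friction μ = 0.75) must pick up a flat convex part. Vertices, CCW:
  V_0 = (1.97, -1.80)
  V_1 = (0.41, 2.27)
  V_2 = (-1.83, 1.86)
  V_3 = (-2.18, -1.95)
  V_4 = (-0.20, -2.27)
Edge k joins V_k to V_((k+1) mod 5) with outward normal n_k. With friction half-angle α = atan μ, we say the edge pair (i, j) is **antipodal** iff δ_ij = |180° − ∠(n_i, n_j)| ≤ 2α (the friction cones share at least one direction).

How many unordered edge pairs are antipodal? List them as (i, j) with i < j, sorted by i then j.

count = 5; pairs: (0,2), (0,3), (1,3), (1,4), (2,4)

α = atan 0.75 = 36.87°;  2α = 73.74°
n_0 = (+0.9338, +0.3579)
n_1 = (-0.1800, +0.9837)
n_2 = (-0.9958, +0.0915)
n_3 = (-0.1595, -0.9872)
n_4 = (+0.2117, -0.9773)
  (0,1): δ = 100.60°  ·
  (0,2): δ = 26.22°  ✓
  (0,3): δ = 59.85°  ✓
  (0,4): δ = 81.25°  ·
  (1,2): δ = 105.62°  ·
  (1,3): δ = 19.55°  ✓
  (1,4): δ = 1.85°  ✓
  (2,3): δ = 93.93°  ·
  (2,4): δ = 72.53°  ✓
  (3,4): δ = 158.60°  ·
antipodal pairs: 5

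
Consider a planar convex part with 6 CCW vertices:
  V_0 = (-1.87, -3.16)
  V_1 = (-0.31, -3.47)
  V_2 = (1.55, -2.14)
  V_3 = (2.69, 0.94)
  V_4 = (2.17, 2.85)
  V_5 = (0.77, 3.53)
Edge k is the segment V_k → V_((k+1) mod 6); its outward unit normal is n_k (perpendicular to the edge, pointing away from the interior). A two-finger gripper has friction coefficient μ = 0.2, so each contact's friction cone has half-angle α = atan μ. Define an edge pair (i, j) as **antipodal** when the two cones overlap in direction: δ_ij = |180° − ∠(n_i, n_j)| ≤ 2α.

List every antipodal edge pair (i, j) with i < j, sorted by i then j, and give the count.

α = atan 0.2 = 11.31°;  2α = 22.62°
n_0 = (-0.1949, -0.9808)
n_1 = (+0.5817, -0.8134)
n_2 = (+0.9378, -0.3471)
n_3 = (+0.9649, +0.2627)
n_4 = (+0.4369, +0.8995)
n_5 = (-0.9302, +0.3671)
  (0,1): δ = 133.19°  ·
  (0,2): δ = 99.07°  ·
  (0,3): δ = 63.53°  ·
  (0,4): δ = 14.67°  ✓
  (0,5): δ = 79.70°  ·
  (1,2): δ = 145.88°  ·
  (1,3): δ = 110.34°  ·
  (1,4): δ = 61.47°  ·
  (1,5): δ = 32.90°  ·
  (2,3): δ = 144.46°  ·
  (2,4): δ = 95.60°  ·
  (2,5): δ = 1.22°  ✓
  (3,4): δ = 131.14°  ·
  (3,5): δ = 36.76°  ·
  (4,5): δ = 85.63°  ·
antipodal pairs: 2

count = 2; pairs: (0,4), (2,5)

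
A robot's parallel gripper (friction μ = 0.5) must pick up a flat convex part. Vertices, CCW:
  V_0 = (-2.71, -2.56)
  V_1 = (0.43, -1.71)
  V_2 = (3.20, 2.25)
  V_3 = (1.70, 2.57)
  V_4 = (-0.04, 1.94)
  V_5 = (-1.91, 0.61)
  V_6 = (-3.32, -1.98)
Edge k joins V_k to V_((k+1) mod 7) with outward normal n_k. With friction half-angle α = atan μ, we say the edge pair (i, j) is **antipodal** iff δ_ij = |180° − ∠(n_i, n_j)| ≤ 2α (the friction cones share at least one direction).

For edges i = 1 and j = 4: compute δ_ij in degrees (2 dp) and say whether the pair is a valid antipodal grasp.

δ = 19.61°, valid

α = atan 0.5 = 26.57°;  2α = 53.13°
edge 1: e_1 = (+2.77, +3.96);  n_1 = (+0.8194, -0.5732)
edge 4: e_4 = (-1.87, -1.33);  n_4 = (-0.5796, +0.8149)
∠(n_1, n_4) = 160.39°
δ = |180° − 160.39°| = 19.61°
19.61° ≤ 2α = 53.13°  →  valid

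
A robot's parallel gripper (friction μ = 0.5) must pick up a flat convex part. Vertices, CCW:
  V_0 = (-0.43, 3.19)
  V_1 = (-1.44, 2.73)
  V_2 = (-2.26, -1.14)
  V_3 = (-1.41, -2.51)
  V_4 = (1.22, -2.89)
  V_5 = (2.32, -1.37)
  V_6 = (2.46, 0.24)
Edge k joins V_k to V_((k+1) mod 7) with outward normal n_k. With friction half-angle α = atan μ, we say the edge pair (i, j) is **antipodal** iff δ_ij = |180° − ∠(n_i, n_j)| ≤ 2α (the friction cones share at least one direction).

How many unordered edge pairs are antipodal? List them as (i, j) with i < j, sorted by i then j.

α = atan 0.5 = 26.57°;  2α = 53.13°
n_0 = (-0.4145, +0.9101)
n_1 = (-0.9783, +0.2073)
n_2 = (-0.8497, -0.5272)
n_3 = (-0.1430, -0.9897)
n_4 = (+0.8101, -0.5863)
n_5 = (+0.9962, -0.0866)
n_6 = (+0.7143, +0.6998)
  (0,1): δ = 126.45°  ·
  (0,2): δ = 82.67°  ·
  (0,3): δ = 32.71°  ✓
  (0,4): δ = 29.62°  ✓
  (0,5): δ = 60.54°  ·
  (0,6): δ = 109.92°  ·
  (1,2): δ = 136.22°  ·
  (1,3): δ = 86.26°  ·
  (1,4): δ = 23.93°  ✓
  (1,5): δ = 6.99°  ✓
  (1,6): δ = 56.37°  ·
  (2,3): δ = 130.04°  ·
  (2,4): δ = 67.71°  ·
  (2,5): δ = 36.79°  ✓
  (2,6): δ = 12.59°  ✓
  (3,4): δ = 117.67°  ·
  (3,5): δ = 86.75°  ·
  (3,6): δ = 37.37°  ✓
  (4,5): δ = 149.08°  ·
  (4,6): δ = 99.70°  ·
  (5,6): δ = 130.62°  ·
antipodal pairs: 7

count = 7; pairs: (0,3), (0,4), (1,4), (1,5), (2,5), (2,6), (3,6)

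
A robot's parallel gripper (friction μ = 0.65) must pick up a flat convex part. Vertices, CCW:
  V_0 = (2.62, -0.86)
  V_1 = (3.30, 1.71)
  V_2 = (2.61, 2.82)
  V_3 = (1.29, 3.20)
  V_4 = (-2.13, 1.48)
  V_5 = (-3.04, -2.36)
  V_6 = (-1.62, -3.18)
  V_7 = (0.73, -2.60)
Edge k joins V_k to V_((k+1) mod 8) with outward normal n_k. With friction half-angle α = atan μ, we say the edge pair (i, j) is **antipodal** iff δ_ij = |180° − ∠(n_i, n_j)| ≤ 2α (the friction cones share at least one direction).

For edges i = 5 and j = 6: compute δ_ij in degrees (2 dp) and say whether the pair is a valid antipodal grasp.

δ = 136.13°, invalid

α = atan 0.65 = 33.02°;  2α = 66.05°
edge 5: e_5 = (+1.42, -0.82);  n_5 = (-0.5001, -0.8660)
edge 6: e_6 = (+2.35, +0.58);  n_6 = (+0.2396, -0.9709)
∠(n_5, n_6) = 43.87°
δ = |180° − 43.87°| = 136.13°
136.13° > 2α = 66.05°  →  invalid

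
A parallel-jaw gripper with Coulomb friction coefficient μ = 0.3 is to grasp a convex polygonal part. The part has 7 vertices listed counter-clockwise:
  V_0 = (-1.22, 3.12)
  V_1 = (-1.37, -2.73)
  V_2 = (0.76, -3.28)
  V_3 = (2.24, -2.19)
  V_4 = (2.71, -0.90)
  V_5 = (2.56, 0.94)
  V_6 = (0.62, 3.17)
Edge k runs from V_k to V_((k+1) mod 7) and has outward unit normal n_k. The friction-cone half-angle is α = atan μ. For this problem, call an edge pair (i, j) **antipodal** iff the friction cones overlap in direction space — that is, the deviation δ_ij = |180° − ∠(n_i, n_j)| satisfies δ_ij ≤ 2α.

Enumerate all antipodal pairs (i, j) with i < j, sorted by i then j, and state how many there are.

count = 3; pairs: (0,3), (0,4), (1,6)

α = atan 0.3 = 16.70°;  2α = 33.40°
n_0 = (-0.9997, +0.0256)
n_1 = (-0.2500, -0.9682)
n_2 = (+0.5930, -0.8052)
n_3 = (+0.9396, -0.3423)
n_4 = (+0.9967, +0.0813)
n_5 = (+0.7545, +0.6563)
n_6 = (-0.0272, +0.9996)
  (0,1): δ = 103.01°  ·
  (0,2): δ = 52.16°  ·
  (0,3): δ = 18.55°  ✓
  (0,4): δ = 6.13°  ✓
  (0,5): δ = 42.49°  ·
  (0,6): δ = 93.03°  ·
  (1,2): δ = 129.15°  ·
  (1,3): δ = 95.54°  ·
  (1,4): δ = 70.86°  ·
  (1,5): δ = 34.50°  ·
  (1,6): δ = 16.03°  ✓
  (2,3): δ = 146.39°  ·
  (2,4): δ = 121.71°  ·
  (2,5): δ = 85.35°  ·
  (2,6): δ = 34.81°  ·
  (3,4): δ = 155.32°  ·
  (3,5): δ = 118.96°  ·
  (3,6): δ = 68.42°  ·
  (4,5): δ = 143.64°  ·
  (4,6): δ = 93.10°  ·
  (5,6): δ = 129.47°  ·
antipodal pairs: 3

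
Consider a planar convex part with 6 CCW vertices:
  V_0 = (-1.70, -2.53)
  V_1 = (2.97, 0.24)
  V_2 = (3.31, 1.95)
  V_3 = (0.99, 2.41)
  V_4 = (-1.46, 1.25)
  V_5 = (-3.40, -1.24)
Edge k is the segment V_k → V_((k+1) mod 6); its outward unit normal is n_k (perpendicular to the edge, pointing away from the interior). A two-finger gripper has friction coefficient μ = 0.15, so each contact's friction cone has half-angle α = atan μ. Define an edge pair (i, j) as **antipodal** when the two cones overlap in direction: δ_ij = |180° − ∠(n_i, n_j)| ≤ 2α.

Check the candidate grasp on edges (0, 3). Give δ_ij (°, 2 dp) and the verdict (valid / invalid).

δ = 5.34°, valid

α = atan 0.15 = 8.53°;  2α = 17.06°
edge 0: e_0 = (+4.67, +2.77);  n_0 = (+0.5102, -0.8601)
edge 3: e_3 = (-2.45, -1.16);  n_3 = (-0.4279, +0.9038)
∠(n_0, n_3) = 174.66°
δ = |180° − 174.66°| = 5.34°
5.34° ≤ 2α = 17.06°  →  valid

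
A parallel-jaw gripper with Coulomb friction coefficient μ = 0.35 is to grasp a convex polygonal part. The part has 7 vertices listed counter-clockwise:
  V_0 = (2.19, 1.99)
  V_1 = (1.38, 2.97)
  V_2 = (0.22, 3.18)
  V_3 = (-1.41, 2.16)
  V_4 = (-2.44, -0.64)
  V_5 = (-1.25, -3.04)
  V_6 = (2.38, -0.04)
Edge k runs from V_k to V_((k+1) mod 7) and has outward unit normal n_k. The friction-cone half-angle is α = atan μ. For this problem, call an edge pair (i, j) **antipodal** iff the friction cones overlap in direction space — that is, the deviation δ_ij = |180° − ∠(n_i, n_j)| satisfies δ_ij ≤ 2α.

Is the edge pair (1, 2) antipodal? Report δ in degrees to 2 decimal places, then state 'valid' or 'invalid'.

δ = 137.70°, invalid

α = atan 0.35 = 19.29°;  2α = 38.58°
edge 1: e_1 = (-1.16, +0.21);  n_1 = (+0.1781, +0.9840)
edge 2: e_2 = (-1.63, -1.02);  n_2 = (-0.5305, +0.8477)
∠(n_1, n_2) = 42.30°
δ = |180° − 42.30°| = 137.70°
137.70° > 2α = 38.58°  →  invalid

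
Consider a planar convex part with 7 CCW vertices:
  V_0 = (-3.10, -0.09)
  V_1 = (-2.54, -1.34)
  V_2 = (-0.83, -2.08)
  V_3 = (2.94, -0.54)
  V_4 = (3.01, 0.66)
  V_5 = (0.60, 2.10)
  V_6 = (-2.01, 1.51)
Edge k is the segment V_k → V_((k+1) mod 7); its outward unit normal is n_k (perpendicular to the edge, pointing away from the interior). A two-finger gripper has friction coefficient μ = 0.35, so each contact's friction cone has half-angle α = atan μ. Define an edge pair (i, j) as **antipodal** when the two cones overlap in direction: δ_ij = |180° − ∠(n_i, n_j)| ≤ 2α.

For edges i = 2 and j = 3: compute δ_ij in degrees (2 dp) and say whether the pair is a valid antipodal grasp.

δ = 115.56°, invalid

α = atan 0.35 = 19.29°;  2α = 38.58°
edge 2: e_2 = (+3.77, +1.54);  n_2 = (+0.3782, -0.9257)
edge 3: e_3 = (+0.07, +1.20);  n_3 = (+0.9983, -0.0582)
∠(n_2, n_3) = 64.44°
δ = |180° − 64.44°| = 115.56°
115.56° > 2α = 38.58°  →  invalid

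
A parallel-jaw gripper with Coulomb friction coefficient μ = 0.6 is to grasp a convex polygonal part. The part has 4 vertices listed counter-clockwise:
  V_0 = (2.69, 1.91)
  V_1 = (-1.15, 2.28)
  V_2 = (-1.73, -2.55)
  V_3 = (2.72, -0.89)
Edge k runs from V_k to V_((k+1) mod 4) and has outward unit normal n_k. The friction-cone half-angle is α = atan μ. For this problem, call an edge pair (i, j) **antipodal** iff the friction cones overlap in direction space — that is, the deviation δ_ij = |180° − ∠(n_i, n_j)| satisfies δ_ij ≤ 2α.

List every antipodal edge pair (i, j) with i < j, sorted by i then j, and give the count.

α = atan 0.6 = 30.96°;  2α = 61.93°
n_0 = (+0.0959, +0.9954)
n_1 = (-0.9929, +0.1192)
n_2 = (+0.3495, -0.9369)
n_3 = (+0.9999, +0.0107)
  (0,1): δ = 91.34°  ·
  (0,2): δ = 25.96°  ✓
  (0,3): δ = 96.12°  ·
  (1,2): δ = 62.70°  ·
  (1,3): δ = 7.46°  ✓
  (2,3): δ = 109.84°  ·
antipodal pairs: 2

count = 2; pairs: (0,2), (1,3)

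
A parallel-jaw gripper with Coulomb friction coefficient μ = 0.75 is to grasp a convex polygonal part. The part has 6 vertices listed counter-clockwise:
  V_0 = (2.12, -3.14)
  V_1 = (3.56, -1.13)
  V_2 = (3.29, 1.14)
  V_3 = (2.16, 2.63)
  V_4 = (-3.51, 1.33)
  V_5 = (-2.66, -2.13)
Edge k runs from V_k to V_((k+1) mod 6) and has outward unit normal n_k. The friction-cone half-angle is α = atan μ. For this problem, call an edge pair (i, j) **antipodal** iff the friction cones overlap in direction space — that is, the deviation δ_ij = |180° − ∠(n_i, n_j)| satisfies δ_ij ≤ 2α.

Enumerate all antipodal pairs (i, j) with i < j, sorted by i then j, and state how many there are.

count = 7; pairs: (0,3), (0,4), (1,4), (1,5), (2,4), (2,5), (3,5)

α = atan 0.75 = 36.87°;  2α = 73.74°
n_0 = (+0.8129, -0.5824)
n_1 = (+0.9930, +0.1181)
n_2 = (+0.7968, +0.6043)
n_3 = (-0.2235, +0.9747)
n_4 = (-0.9711, -0.2386)
n_5 = (-0.2067, -0.9784)
  (0,1): δ = 137.60°  ·
  (0,2): δ = 107.21°  ·
  (0,3): δ = 41.47°  ✓
  (0,4): δ = 49.42°  ✓
  (0,5): δ = 113.69°  ·
  (1,2): δ = 149.61°  ·
  (1,3): δ = 83.87°  ·
  (1,4): δ = 7.02°  ✓
  (1,5): δ = 71.29°  ✓
  (2,3): δ = 114.26°  ·
  (2,4): δ = 23.37°  ✓
  (2,5): δ = 40.89°  ✓
  (3,4): δ = 89.11°  ·
  (3,5): δ = 24.84°  ✓
  (4,5): δ = 115.73°  ·
antipodal pairs: 7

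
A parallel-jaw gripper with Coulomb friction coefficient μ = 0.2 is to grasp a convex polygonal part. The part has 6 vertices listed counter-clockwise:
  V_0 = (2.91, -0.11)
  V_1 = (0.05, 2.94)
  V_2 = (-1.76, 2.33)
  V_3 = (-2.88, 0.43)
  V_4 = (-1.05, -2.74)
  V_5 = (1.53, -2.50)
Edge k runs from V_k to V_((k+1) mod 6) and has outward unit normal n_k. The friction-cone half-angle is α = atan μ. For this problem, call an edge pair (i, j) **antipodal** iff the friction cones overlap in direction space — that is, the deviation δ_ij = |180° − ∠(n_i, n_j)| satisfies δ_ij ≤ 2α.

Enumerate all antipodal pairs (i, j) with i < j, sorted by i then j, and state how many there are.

count = 3; pairs: (0,3), (1,4), (2,5)

α = atan 0.2 = 11.31°;  2α = 22.62°
n_0 = (+0.7295, +0.6840)
n_1 = (-0.3194, +0.9476)
n_2 = (-0.8615, +0.5078)
n_3 = (-0.8660, -0.5000)
n_4 = (+0.0926, -0.9957)
n_5 = (+0.8660, -0.5000)
  (0,1): δ = 114.53°  ·
  (0,2): δ = 73.68°  ·
  (0,3): δ = 13.16°  ✓
  (0,4): δ = 52.16°  ·
  (0,5): δ = 106.84°  ·
  (1,2): δ = 139.14°  ·
  (1,3): δ = 78.63°  ·
  (1,4): δ = 13.31°  ✓
  (1,5): δ = 41.37°  ·
  (2,3): δ = 119.48°  ·
  (2,4): δ = 54.17°  ·
  (2,5): δ = 0.52°  ✓
  (3,4): δ = 114.68°  ·
  (3,5): δ = 60.00°  ·
  (4,5): δ = 125.32°  ·
antipodal pairs: 3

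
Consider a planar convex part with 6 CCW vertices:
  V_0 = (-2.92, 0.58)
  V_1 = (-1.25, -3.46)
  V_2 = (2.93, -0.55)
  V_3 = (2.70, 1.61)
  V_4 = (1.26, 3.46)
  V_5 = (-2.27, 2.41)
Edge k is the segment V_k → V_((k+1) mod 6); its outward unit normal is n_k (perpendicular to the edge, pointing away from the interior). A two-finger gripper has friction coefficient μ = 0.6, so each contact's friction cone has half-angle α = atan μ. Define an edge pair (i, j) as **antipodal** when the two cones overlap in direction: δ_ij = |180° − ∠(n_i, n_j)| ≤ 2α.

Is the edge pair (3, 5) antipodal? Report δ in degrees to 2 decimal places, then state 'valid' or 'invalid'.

α = atan 0.6 = 30.96°;  2α = 61.93°
edge 3: e_3 = (-1.44, +1.85);  n_3 = (+0.7891, +0.6142)
edge 5: e_5 = (-0.65, -1.83);  n_5 = (-0.9423, +0.3347)
∠(n_3, n_5) = 122.55°
δ = |180° − 122.55°| = 57.45°
57.45° ≤ 2α = 61.93°  →  valid

δ = 57.45°, valid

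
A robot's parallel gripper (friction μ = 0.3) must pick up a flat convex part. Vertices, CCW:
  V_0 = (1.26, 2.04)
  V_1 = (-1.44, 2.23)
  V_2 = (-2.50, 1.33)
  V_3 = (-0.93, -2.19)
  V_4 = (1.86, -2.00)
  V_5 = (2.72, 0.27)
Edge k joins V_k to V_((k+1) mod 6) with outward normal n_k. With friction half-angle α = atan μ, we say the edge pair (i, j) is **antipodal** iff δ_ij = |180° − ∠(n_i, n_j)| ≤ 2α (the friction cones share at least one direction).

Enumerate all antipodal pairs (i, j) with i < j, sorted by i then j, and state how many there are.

count = 3; pairs: (0,3), (1,4), (2,5)

α = atan 0.3 = 16.70°;  2α = 33.40°
n_0 = (+0.0702, +0.9975)
n_1 = (-0.6472, +0.7623)
n_2 = (-0.9133, -0.4073)
n_3 = (+0.0679, -0.9977)
n_4 = (+0.9351, -0.3543)
n_5 = (+0.7714, +0.6363)
  (0,1): δ = 135.64°  ·
  (0,2): δ = 61.94°  ·
  (0,3): δ = 7.92°  ✓
  (0,4): δ = 73.28°  ·
  (0,5): δ = 133.54°  ·
  (1,2): δ = 106.30°  ·
  (1,3): δ = 36.44°  ·
  (1,4): δ = 28.92°  ✓
  (1,5): δ = 89.18°  ·
  (2,3): δ = 110.14°  ·
  (2,4): δ = 44.79°  ·
  (2,5): δ = 15.48°  ✓
  (3,4): δ = 114.65°  ·
  (3,5): δ = 54.38°  ·
  (4,5): δ = 119.73°  ·
antipodal pairs: 3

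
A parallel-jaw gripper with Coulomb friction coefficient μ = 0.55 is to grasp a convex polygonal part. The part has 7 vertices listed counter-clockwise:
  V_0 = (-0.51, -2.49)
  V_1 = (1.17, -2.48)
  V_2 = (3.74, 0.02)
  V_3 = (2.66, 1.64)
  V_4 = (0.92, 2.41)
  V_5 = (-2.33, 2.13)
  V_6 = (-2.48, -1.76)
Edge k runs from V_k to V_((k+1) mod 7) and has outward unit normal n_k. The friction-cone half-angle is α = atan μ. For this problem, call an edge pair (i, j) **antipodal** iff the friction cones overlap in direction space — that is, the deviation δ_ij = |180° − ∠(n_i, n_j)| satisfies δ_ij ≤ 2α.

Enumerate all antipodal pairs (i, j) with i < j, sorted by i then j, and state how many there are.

count = 9; pairs: (0,2), (0,3), (0,4), (1,4), (1,5), (2,5), (2,6), (3,6), (4,6)

α = atan 0.55 = 28.81°;  2α = 57.62°
n_0 = (+0.0060, -1.0000)
n_1 = (+0.6973, -0.7168)
n_2 = (+0.8321, +0.5547)
n_3 = (+0.4047, +0.9145)
n_4 = (-0.0858, +0.9963)
n_5 = (-0.9993, +0.0385)
n_6 = (-0.3475, -0.9377)
  (0,1): δ = 136.13°  ·
  (0,2): δ = 56.65°  ✓
  (0,3): δ = 24.21°  ✓
  (0,4): δ = 4.58°  ✓
  (0,5): δ = 87.45°  ·
  (0,6): δ = 159.33°  ·
  (1,2): δ = 100.52°  ·
  (1,3): δ = 68.08°  ·
  (1,4): δ = 39.28°  ✓
  (1,5): δ = 43.58°  ✓
  (1,6): δ = 115.46°  ·
  (2,3): δ = 147.56°  ·
  (2,4): δ = 118.77°  ·
  (2,5): δ = 35.90°  ✓
  (2,6): δ = 35.98°  ✓
  (3,4): δ = 151.21°  ·
  (3,5): δ = 68.34°  ·
  (3,6): δ = 3.54°  ✓
  (4,5): δ = 97.13°  ·
  (4,6): δ = 25.26°  ✓
  (5,6): δ = 108.12°  ·
antipodal pairs: 9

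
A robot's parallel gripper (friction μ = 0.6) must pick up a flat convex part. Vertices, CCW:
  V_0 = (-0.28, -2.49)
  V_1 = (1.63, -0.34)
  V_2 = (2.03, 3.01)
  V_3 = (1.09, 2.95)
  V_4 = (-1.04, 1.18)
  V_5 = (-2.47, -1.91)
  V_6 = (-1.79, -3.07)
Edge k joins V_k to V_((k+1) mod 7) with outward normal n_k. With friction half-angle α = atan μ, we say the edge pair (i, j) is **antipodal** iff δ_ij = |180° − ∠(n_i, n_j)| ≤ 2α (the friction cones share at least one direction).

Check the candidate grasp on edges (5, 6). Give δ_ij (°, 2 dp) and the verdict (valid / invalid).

α = atan 0.6 = 30.96°;  2α = 61.93°
edge 5: e_5 = (+0.68, -1.16);  n_5 = (-0.8627, -0.5057)
edge 6: e_6 = (+1.51, +0.58);  n_6 = (+0.3586, -0.9335)
∠(n_5, n_6) = 80.63°
δ = |180° − 80.63°| = 99.37°
99.37° > 2α = 61.93°  →  invalid

δ = 99.37°, invalid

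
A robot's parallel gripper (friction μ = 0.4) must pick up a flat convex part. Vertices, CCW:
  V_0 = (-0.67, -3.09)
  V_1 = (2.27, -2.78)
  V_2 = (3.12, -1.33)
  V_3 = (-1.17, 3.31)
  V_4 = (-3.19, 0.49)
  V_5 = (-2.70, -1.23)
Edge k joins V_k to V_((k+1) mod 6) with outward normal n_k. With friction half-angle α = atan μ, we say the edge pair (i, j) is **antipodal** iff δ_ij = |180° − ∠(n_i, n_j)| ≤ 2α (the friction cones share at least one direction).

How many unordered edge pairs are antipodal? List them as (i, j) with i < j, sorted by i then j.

α = atan 0.4 = 21.80°;  2α = 43.60°
n_0 = (+0.1049, -0.9945)
n_1 = (+0.8627, -0.5057)
n_2 = (+0.7343, +0.6789)
n_3 = (-0.8130, +0.5823)
n_4 = (-0.9617, -0.2740)
n_5 = (-0.6756, -0.7373)
  (0,1): δ = 126.40°  ·
  (0,2): δ = 53.26°  ·
  (0,3): δ = 48.37°  ·
  (0,4): δ = 99.88°  ·
  (0,5): δ = 131.48°  ·
  (1,2): δ = 106.87°  ·
  (1,3): δ = 5.24°  ✓
  (1,4): δ = 46.28°  ·
  (1,5): δ = 77.88°  ·
  (2,3): δ = 78.37°  ·
  (2,4): δ = 26.85°  ✓
  (2,5): δ = 4.75°  ✓
  (3,4): δ = 128.48°  ·
  (3,5): δ = 96.88°  ·
  (4,5): δ = 148.40°  ·
antipodal pairs: 3

count = 3; pairs: (1,3), (2,4), (2,5)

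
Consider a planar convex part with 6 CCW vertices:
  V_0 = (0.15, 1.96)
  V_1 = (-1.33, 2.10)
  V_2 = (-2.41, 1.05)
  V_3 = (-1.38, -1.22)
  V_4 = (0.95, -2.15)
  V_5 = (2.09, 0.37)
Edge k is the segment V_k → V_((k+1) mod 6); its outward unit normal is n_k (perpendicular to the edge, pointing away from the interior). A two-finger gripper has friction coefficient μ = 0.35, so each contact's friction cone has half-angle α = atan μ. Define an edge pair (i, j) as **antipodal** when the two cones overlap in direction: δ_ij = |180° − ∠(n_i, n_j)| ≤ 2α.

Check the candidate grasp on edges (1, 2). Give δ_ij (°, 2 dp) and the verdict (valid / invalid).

α = atan 0.35 = 19.29°;  2α = 38.58°
edge 1: e_1 = (-1.08, -1.05);  n_1 = (-0.6971, +0.7170)
edge 2: e_2 = (+1.03, -2.27);  n_2 = (-0.9106, -0.4132)
∠(n_1, n_2) = 70.21°
δ = |180° − 70.21°| = 109.79°
109.79° > 2α = 38.58°  →  invalid

δ = 109.79°, invalid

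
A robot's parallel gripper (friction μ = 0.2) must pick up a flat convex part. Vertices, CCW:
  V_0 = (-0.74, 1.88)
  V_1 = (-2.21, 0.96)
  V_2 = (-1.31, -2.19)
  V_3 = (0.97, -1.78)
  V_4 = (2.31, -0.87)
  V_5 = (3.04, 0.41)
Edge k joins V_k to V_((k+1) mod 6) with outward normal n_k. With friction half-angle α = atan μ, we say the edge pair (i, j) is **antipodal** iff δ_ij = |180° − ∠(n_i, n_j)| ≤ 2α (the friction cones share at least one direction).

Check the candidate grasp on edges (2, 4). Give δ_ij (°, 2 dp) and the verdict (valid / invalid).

δ = 129.89°, invalid

α = atan 0.2 = 11.31°;  2α = 22.62°
edge 2: e_2 = (+2.28, +0.41);  n_2 = (+0.1770, -0.9842)
edge 4: e_4 = (+0.73, +1.28);  n_4 = (+0.8687, -0.4954)
∠(n_2, n_4) = 50.11°
δ = |180° − 50.11°| = 129.89°
129.89° > 2α = 22.62°  →  invalid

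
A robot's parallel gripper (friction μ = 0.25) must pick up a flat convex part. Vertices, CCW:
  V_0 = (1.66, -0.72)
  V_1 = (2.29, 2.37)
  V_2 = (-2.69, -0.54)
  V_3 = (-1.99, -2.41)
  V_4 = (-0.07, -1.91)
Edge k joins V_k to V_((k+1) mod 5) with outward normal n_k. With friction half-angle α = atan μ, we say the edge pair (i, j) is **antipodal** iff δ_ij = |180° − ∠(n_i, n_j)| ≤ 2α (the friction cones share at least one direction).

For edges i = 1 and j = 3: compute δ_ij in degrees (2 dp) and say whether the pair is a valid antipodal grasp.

δ = 15.70°, valid

α = atan 0.25 = 14.04°;  2α = 28.07°
edge 1: e_1 = (-4.98, -2.91);  n_1 = (-0.5045, +0.8634)
edge 3: e_3 = (+1.92, +0.50);  n_3 = (+0.2520, -0.9677)
∠(n_1, n_3) = 164.30°
δ = |180° − 164.30°| = 15.70°
15.70° ≤ 2α = 28.07°  →  valid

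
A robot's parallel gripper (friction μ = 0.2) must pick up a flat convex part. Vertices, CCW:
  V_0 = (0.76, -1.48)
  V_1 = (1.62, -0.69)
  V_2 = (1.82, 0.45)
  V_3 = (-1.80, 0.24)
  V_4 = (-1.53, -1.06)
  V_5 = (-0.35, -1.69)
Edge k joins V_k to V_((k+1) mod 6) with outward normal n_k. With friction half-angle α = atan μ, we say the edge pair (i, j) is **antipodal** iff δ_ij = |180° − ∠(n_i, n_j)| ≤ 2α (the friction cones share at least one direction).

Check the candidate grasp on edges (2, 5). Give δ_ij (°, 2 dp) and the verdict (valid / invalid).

δ = 7.39°, valid

α = atan 0.2 = 11.31°;  2α = 22.62°
edge 2: e_2 = (-3.62, -0.21);  n_2 = (-0.0579, +0.9983)
edge 5: e_5 = (+1.11, +0.21);  n_5 = (+0.1859, -0.9826)
∠(n_2, n_5) = 172.61°
δ = |180° − 172.61°| = 7.39°
7.39° ≤ 2α = 22.62°  →  valid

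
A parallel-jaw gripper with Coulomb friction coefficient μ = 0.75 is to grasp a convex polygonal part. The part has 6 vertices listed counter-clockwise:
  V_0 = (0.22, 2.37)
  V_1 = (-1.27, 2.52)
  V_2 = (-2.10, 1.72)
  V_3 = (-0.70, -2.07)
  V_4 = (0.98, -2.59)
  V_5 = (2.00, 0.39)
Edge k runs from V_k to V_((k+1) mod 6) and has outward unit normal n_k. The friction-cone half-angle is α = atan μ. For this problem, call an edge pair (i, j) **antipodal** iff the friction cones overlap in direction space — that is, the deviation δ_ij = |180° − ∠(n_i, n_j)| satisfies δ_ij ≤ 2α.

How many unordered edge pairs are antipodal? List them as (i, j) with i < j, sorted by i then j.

count = 7; pairs: (0,2), (0,3), (1,3), (1,4), (2,4), (2,5), (3,5)

α = atan 0.75 = 36.87°;  2α = 73.74°
n_0 = (+0.1002, +0.9950)
n_1 = (-0.6940, +0.7200)
n_2 = (-0.9380, -0.3465)
n_3 = (-0.2957, -0.9553)
n_4 = (+0.9461, -0.3238)
n_5 = (+0.7437, +0.6685)
  (0,1): δ = 130.31°  ·
  (0,2): δ = 63.98°  ✓
  (0,3): δ = 11.45°  ✓
  (0,4): δ = 76.85°  ·
  (0,5): δ = 137.70°  ·
  (1,2): δ = 113.67°  ·
  (1,3): δ = 61.14°  ✓
  (1,4): δ = 27.16°  ✓
  (1,5): δ = 88.01°  ·
  (2,3): δ = 127.47°  ·
  (2,4): δ = 39.17°  ✓
  (2,5): δ = 21.68°  ✓
  (3,4): δ = 91.70°  ·
  (3,5): δ = 30.85°  ✓
  (4,5): δ = 119.15°  ·
antipodal pairs: 7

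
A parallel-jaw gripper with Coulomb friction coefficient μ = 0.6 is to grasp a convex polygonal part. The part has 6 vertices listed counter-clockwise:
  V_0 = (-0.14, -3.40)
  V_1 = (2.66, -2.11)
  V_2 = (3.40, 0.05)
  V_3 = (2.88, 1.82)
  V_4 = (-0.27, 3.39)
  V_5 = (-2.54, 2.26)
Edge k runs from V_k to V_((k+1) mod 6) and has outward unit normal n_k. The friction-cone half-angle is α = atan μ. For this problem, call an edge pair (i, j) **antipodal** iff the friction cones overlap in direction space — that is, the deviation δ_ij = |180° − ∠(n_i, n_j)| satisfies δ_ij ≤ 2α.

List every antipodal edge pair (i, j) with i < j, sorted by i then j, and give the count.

α = atan 0.6 = 30.96°;  2α = 61.93°
n_0 = (+0.4184, -0.9082)
n_1 = (+0.9460, -0.3241)
n_2 = (+0.9595, +0.2819)
n_3 = (+0.4461, +0.8950)
n_4 = (-0.4456, +0.8952)
n_5 = (-0.9207, -0.3904)
  (0,1): δ = 133.65°  ·
  (0,2): δ = 98.36°  ·
  (0,3): δ = 51.23°  ✓
  (0,4): δ = 1.73°  ✓
  (0,5): δ = 88.24°  ·
  (1,2): δ = 144.72°  ·
  (1,3): δ = 97.58°  ·
  (1,4): δ = 44.62°  ✓
  (1,5): δ = 41.89°  ✓
  (2,3): δ = 132.86°  ·
  (2,4): δ = 79.91°  ·
  (2,5): δ = 6.61°  ✓
  (3,4): δ = 127.04°  ·
  (3,5): δ = 40.53°  ✓
  (4,5): δ = 93.49°  ·
antipodal pairs: 6

count = 6; pairs: (0,3), (0,4), (1,4), (1,5), (2,5), (3,5)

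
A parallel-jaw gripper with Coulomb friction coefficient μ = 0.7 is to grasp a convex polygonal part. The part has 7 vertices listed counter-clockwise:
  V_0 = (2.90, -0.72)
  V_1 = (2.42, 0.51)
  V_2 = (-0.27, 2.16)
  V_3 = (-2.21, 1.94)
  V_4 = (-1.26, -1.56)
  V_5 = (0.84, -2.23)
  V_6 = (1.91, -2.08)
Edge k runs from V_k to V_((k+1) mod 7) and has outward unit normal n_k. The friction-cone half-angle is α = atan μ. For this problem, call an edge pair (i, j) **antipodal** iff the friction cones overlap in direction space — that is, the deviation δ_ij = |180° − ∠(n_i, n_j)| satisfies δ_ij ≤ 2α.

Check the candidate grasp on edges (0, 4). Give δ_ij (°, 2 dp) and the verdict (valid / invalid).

α = atan 0.7 = 34.99°;  2α = 69.98°
edge 0: e_0 = (-0.48, +1.23);  n_0 = (+0.9316, +0.3635)
edge 4: e_4 = (+2.10, -0.67);  n_4 = (-0.3040, -0.9527)
∠(n_0, n_4) = 129.01°
δ = |180° − 129.01°| = 50.99°
50.99° ≤ 2α = 69.98°  →  valid

δ = 50.99°, valid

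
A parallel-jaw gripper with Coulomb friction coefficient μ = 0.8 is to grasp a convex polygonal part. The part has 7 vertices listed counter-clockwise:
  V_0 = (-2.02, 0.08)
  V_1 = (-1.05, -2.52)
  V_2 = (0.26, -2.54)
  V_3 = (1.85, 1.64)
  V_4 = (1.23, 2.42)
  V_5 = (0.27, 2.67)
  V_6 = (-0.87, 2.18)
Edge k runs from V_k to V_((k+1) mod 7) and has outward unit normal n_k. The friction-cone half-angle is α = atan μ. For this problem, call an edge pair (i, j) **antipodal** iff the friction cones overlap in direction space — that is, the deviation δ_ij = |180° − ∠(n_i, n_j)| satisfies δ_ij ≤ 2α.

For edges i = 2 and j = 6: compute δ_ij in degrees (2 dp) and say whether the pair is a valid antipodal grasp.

δ = 7.88°, valid

α = atan 0.8 = 38.66°;  2α = 77.32°
edge 2: e_2 = (+1.59, +4.18);  n_2 = (+0.9347, -0.3555)
edge 6: e_6 = (-1.15, -2.10);  n_6 = (-0.8771, +0.4803)
∠(n_2, n_6) = 172.12°
δ = |180° − 172.12°| = 7.88°
7.88° ≤ 2α = 77.32°  →  valid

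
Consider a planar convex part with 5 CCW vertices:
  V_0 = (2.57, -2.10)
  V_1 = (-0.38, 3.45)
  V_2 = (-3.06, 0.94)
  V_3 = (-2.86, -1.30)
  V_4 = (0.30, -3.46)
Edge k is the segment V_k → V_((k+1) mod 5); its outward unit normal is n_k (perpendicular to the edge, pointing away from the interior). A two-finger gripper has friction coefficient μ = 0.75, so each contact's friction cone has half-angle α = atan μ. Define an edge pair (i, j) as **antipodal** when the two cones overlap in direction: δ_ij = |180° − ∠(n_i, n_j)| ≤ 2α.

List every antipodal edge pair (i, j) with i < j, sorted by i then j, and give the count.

count = 4; pairs: (0,2), (0,3), (1,4), (2,4)

α = atan 0.75 = 36.87°;  2α = 73.74°
n_0 = (+0.8830, +0.4693)
n_1 = (-0.6836, +0.7299)
n_2 = (-0.9960, -0.0889)
n_3 = (-0.5643, -0.8256)
n_4 = (+0.5139, -0.8578)
  (0,1): δ = 74.87°  ·
  (0,2): δ = 22.89°  ✓
  (0,3): δ = 27.65°  ✓
  (0,4): δ = 92.93°  ·
  (1,2): δ = 128.02°  ·
  (1,3): δ = 77.48°  ·
  (1,4): δ = 12.20°  ✓
  (2,3): δ = 129.46°  ·
  (2,4): δ = 64.18°  ✓
  (3,4): δ = 114.72°  ·
antipodal pairs: 4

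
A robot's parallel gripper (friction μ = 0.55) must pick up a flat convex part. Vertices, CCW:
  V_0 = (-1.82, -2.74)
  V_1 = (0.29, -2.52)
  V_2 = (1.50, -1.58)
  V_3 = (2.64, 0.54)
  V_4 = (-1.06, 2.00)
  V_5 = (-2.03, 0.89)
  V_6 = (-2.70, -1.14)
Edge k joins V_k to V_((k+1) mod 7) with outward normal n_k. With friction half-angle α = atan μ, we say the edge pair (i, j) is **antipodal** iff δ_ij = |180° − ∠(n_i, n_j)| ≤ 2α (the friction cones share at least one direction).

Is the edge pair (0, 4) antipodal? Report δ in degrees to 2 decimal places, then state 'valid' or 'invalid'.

α = atan 0.55 = 28.81°;  2α = 57.62°
edge 0: e_0 = (+2.11, +0.22);  n_0 = (+0.1037, -0.9946)
edge 4: e_4 = (-0.97, -1.11);  n_4 = (-0.7530, +0.6580)
∠(n_0, n_4) = 137.10°
δ = |180° − 137.10°| = 42.90°
42.90° ≤ 2α = 57.62°  →  valid

δ = 42.90°, valid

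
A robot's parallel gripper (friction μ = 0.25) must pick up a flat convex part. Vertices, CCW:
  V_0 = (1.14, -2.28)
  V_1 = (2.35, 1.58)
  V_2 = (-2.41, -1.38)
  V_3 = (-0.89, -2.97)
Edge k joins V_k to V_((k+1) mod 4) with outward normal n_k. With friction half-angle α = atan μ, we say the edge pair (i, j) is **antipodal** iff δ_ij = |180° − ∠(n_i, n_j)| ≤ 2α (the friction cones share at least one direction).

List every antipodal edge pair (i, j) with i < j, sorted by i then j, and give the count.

α = atan 0.25 = 14.04°;  2α = 28.07°
n_0 = (+0.9542, -0.2991)
n_1 = (-0.5281, +0.8492)
n_2 = (-0.7228, -0.6910)
n_3 = (+0.3218, -0.9468)
  (0,1): δ = 40.72°  ·
  (0,2): δ = 61.12°  ·
  (0,3): δ = 126.18°  ·
  (1,2): δ = 78.16°  ·
  (1,3): δ = 13.10°  ✓
  (2,3): δ = 114.94°  ·
antipodal pairs: 1

count = 1; pairs: (1,3)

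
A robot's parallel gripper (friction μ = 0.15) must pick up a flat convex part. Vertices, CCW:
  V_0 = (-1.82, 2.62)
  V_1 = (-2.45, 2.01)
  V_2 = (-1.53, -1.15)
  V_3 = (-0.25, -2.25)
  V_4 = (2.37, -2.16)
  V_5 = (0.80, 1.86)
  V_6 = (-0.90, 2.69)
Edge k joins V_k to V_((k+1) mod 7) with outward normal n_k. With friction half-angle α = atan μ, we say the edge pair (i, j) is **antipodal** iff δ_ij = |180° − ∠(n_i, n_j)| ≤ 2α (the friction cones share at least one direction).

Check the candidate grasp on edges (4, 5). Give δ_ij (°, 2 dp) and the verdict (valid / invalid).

δ = 137.36°, invalid

α = atan 0.15 = 8.53°;  2α = 17.06°
edge 4: e_4 = (-1.57, +4.02);  n_4 = (+0.9315, +0.3638)
edge 5: e_5 = (-1.70, +0.83);  n_5 = (+0.4387, +0.8986)
∠(n_4, n_5) = 42.64°
δ = |180° − 42.64°| = 137.36°
137.36° > 2α = 17.06°  →  invalid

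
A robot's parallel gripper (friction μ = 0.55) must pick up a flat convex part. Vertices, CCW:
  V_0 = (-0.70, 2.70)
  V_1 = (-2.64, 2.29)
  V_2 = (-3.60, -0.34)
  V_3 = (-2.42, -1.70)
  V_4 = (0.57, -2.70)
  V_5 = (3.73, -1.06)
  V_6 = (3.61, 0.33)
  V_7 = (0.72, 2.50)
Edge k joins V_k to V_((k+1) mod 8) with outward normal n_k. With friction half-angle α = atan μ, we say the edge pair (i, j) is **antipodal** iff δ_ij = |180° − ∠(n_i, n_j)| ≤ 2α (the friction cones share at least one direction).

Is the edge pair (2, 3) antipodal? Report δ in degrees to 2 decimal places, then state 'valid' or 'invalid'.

α = atan 0.55 = 28.81°;  2α = 57.62°
edge 2: e_2 = (+1.18, -1.36);  n_2 = (-0.7553, -0.6554)
edge 3: e_3 = (+2.99, -1.00);  n_3 = (-0.3172, -0.9484)
∠(n_2, n_3) = 30.56°
δ = |180° − 30.56°| = 149.44°
149.44° > 2α = 57.62°  →  invalid

δ = 149.44°, invalid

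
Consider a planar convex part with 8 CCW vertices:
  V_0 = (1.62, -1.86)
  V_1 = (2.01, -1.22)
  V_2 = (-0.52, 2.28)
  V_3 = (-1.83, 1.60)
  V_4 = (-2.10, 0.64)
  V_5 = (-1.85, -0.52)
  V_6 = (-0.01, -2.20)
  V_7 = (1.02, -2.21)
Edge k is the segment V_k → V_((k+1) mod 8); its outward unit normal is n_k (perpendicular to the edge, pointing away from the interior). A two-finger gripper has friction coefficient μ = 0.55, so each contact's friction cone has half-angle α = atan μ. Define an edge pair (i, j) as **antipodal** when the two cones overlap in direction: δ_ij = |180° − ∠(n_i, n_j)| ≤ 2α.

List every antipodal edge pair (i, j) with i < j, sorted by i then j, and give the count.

count = 10; pairs: (0,2), (0,3), (0,4), (1,3), (1,4), (1,5), (1,6), (2,6), (2,7), (3,7)

α = atan 0.55 = 28.81°;  2α = 57.62°
n_0 = (+0.8539, -0.5204)
n_1 = (+0.8104, +0.5858)
n_2 = (-0.4607, +0.8875)
n_3 = (-0.9627, +0.2707)
n_4 = (-0.9776, -0.2107)
n_5 = (-0.6743, -0.7385)
n_6 = (-0.0097, -1.0000)
n_7 = (+0.5039, -0.8638)
  (0,1): δ = 112.78°  ·
  (0,2): δ = 31.21°  ✓
  (0,3): δ = 15.65°  ✓
  (0,4): δ = 43.52°  ✓
  (0,5): δ = 78.96°  ·
  (0,6): δ = 120.80°  ·
  (0,7): δ = 151.61°  ·
  (1,2): δ = 98.43°  ·
  (1,3): δ = 51.57°  ✓
  (1,4): δ = 23.70°  ✓
  (1,5): δ = 11.74°  ✓
  (1,6): δ = 53.58°  ✓
  (1,7): δ = 84.39°  ·
  (2,3): δ = 133.14°  ·
  (2,4): δ = 105.27°  ·
  (2,5): δ = 69.83°  ·
  (2,6): δ = 27.99°  ✓
  (2,7): δ = 2.82°  ✓
  (3,4): δ = 152.13°  ·
  (3,5): δ = 116.69°  ·
  (3,6): δ = 74.85°  ·
  (3,7): δ = 44.03°  ✓
  (4,5): δ = 144.56°  ·
  (4,6): δ = 102.72°  ·
  (4,7): δ = 71.91°  ·
  (5,6): δ = 138.16°  ·
  (5,7): δ = 107.35°  ·
  (6,7): δ = 149.19°  ·
antipodal pairs: 10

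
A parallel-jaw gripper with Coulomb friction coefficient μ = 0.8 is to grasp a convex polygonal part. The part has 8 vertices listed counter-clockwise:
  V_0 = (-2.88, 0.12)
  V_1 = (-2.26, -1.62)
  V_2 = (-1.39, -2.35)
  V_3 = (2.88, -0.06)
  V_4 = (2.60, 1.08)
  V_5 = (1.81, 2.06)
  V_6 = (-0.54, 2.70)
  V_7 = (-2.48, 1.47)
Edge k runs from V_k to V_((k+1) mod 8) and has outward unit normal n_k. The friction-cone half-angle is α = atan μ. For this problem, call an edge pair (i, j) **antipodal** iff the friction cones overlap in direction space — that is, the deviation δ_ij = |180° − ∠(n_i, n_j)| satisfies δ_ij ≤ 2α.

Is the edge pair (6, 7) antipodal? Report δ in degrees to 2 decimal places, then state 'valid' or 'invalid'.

δ = 138.88°, invalid

α = atan 0.8 = 38.66°;  2α = 77.32°
edge 6: e_6 = (-1.94, -1.23);  n_6 = (-0.5355, +0.8446)
edge 7: e_7 = (-0.40, -1.35);  n_7 = (-0.9588, +0.2841)
∠(n_6, n_7) = 41.12°
δ = |180° − 41.12°| = 138.88°
138.88° > 2α = 77.32°  →  invalid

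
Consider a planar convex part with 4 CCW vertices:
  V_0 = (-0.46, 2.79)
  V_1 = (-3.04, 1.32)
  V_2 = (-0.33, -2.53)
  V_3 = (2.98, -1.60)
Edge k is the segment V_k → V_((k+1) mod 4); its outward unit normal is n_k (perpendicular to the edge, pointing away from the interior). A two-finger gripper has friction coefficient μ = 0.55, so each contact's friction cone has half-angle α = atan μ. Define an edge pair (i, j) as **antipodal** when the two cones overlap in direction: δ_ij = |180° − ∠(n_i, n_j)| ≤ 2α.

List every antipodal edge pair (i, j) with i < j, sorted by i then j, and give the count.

α = atan 0.55 = 28.81°;  2α = 57.62°
n_0 = (-0.4951, +0.8689)
n_1 = (-0.8177, -0.5756)
n_2 = (+0.2705, -0.9627)
n_3 = (+0.7871, +0.6168)
  (0,1): δ = 84.53°  ·
  (0,2): δ = 13.98°  ✓
  (0,3): δ = 98.41°  ·
  (1,2): δ = 109.45°  ·
  (1,3): δ = 2.94°  ✓
  (2,3): δ = 67.61°  ·
antipodal pairs: 2

count = 2; pairs: (0,2), (1,3)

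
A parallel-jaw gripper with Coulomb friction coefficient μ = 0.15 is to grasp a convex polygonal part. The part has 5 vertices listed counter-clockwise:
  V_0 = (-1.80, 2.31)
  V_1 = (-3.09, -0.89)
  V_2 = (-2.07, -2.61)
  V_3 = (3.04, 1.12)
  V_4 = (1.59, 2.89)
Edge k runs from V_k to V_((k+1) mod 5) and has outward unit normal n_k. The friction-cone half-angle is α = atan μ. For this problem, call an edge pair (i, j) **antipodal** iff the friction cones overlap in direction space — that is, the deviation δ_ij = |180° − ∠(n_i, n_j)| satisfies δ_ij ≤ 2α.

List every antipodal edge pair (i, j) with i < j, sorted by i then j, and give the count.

α = atan 0.15 = 8.53°;  2α = 17.06°
n_0 = (-0.9275, +0.3739)
n_1 = (-0.8601, -0.5101)
n_2 = (+0.5896, -0.8077)
n_3 = (+0.7736, +0.6337)
n_4 = (-0.1686, +0.9857)
  (0,1): δ = 127.38°  ·
  (0,2): δ = 31.92°  ·
  (0,3): δ = 61.28°  ·
  (0,4): δ = 121.66°  ·
  (1,2): δ = 84.54°  ·
  (1,3): δ = 8.66°  ✓
  (1,4): δ = 69.04°  ·
  (2,3): δ = 86.80°  ·
  (2,4): δ = 26.42°  ·
  (3,4): δ = 119.62°  ·
antipodal pairs: 1

count = 1; pairs: (1,3)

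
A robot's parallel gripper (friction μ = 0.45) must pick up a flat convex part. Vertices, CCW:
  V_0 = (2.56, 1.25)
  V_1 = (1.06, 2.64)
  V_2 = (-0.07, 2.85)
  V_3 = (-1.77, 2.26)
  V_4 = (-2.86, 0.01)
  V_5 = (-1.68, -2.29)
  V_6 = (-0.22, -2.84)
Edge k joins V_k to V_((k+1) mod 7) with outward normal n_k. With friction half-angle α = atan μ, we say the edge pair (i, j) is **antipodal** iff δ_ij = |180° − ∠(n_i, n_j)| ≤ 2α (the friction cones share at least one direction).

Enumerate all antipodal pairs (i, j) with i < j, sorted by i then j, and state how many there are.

count = 6; pairs: (0,4), (0,5), (1,5), (2,5), (2,6), (3,6)

α = atan 0.45 = 24.23°;  2α = 48.46°
n_0 = (+0.6797, +0.7335)
n_1 = (+0.1827, +0.9832)
n_2 = (-0.3279, +0.9447)
n_3 = (-0.9000, +0.4360)
n_4 = (-0.8897, -0.4565)
n_5 = (-0.3525, -0.9358)
n_6 = (+0.8270, -0.5621)
  (0,1): δ = 147.71°  ·
  (0,2): δ = 118.04°  ·
  (0,3): δ = 73.03°  ·
  (0,4): δ = 20.02°  ✓
  (0,5): δ = 22.18°  ✓
  (0,6): δ = 98.62°  ·
  (1,2): δ = 150.33°  ·
  (1,3): δ = 105.32°  ·
  (1,4): δ = 52.31°  ·
  (1,5): δ = 10.11°  ✓
  (1,6): δ = 66.32°  ·
  (2,3): δ = 134.99°  ·
  (2,4): δ = 81.98°  ·
  (2,5): δ = 39.78°  ✓
  (2,6): δ = 36.66°  ✓
  (3,4): δ = 126.99°  ·
  (3,5): δ = 84.79°  ·
  (3,6): δ = 8.36°  ✓
  (4,5): δ = 137.80°  ·
  (4,6): δ = 61.36°  ·
  (5,6): δ = 103.56°  ·
antipodal pairs: 6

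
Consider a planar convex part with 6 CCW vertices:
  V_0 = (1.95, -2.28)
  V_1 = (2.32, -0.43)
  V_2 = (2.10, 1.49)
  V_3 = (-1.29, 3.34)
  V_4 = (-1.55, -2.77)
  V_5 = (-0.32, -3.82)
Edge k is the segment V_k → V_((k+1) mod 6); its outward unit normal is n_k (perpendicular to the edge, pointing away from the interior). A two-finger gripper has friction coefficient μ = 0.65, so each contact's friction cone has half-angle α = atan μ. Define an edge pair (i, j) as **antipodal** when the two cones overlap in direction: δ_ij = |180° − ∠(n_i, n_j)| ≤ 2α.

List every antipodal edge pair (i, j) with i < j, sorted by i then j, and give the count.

α = atan 0.65 = 33.02°;  2α = 66.05°
n_0 = (+0.9806, -0.1961)
n_1 = (+0.9935, +0.1138)
n_2 = (+0.4790, +0.8778)
n_3 = (-0.9991, +0.0425)
n_4 = (-0.6493, -0.7606)
n_5 = (+0.5614, -0.8275)
  (0,1): δ = 162.15°  ·
  (0,2): δ = 107.31°  ·
  (0,3): δ = 8.87°  ✓
  (0,4): δ = 60.82°  ✓
  (0,5): δ = 135.46°  ·
  (1,2): δ = 125.16°  ·
  (1,3): δ = 8.97°  ✓
  (1,4): δ = 42.98°  ✓
  (1,5): δ = 117.62°  ·
  (2,3): δ = 63.81°  ✓
  (2,4): δ = 11.86°  ✓
  (2,5): δ = 62.78°  ✓
  (3,4): δ = 128.05°  ·
  (3,5): δ = 53.41°  ✓
  (4,5): δ = 105.36°  ·
antipodal pairs: 8

count = 8; pairs: (0,3), (0,4), (1,3), (1,4), (2,3), (2,4), (2,5), (3,5)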